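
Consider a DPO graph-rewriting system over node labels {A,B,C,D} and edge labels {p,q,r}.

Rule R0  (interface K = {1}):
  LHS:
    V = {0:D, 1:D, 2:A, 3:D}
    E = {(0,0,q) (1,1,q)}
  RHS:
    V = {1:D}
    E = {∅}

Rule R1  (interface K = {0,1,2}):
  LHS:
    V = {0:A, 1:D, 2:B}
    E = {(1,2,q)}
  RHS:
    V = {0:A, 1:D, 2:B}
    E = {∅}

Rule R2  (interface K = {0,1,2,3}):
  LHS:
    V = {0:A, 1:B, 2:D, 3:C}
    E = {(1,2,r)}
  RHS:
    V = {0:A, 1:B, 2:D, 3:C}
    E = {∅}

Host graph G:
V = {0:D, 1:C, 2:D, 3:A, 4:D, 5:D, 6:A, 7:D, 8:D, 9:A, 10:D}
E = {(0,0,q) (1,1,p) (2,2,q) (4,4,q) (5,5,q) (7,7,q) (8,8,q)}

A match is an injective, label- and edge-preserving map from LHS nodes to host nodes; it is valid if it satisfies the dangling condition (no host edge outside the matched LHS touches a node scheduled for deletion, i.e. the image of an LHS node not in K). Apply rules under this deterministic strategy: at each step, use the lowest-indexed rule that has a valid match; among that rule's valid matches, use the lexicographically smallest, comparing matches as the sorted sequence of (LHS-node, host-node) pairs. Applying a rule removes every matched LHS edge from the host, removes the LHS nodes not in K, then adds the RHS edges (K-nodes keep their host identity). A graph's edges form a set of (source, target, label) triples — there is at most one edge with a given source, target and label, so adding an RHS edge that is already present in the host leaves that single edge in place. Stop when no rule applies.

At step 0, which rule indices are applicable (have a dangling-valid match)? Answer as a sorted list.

Answer: [R0]

Derivation:
R0: 90 valid matches — {0↦0, 1↦2, 2↦3, 3↦10}, {0↦0, 1↦2, 2↦6, 3↦10}, {0↦0, 1↦2, 2↦9, 3↦10} (+87 more)
R1: no valid match — LHS pattern not found
R2: no valid match — LHS pattern not found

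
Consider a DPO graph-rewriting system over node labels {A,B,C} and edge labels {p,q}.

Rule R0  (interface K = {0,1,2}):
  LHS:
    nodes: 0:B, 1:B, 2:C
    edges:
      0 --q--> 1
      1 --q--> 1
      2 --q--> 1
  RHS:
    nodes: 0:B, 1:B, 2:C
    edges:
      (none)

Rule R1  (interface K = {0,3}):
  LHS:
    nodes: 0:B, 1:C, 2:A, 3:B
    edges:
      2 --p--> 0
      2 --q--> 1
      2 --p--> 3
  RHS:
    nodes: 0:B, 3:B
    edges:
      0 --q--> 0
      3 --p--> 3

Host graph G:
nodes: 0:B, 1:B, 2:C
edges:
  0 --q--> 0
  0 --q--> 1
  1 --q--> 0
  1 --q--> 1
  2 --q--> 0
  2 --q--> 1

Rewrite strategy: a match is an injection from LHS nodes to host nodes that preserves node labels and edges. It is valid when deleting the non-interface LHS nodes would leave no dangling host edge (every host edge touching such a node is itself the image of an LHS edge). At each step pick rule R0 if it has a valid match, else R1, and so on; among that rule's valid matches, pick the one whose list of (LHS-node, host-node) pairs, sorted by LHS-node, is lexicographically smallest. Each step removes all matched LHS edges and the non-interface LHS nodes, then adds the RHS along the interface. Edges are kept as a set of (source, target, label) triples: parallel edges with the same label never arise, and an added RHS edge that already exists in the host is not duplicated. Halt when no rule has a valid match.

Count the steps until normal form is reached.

start.  V:3 E:6  edges: 0-q->0 0-q->1 1-q->0 1-q->1 2-q->0 2-q->1
1. fire R0 via {0↦0, 1↦1, 2↦2}  →  V:3 E:3  edges: 0-q->0 1-q->0 2-q->0
2. fire R0 via {0↦1, 1↦0, 2↦2}  →  V:3 E:0  edges: ∅
halt: no rule applies after step 2

Answer: 2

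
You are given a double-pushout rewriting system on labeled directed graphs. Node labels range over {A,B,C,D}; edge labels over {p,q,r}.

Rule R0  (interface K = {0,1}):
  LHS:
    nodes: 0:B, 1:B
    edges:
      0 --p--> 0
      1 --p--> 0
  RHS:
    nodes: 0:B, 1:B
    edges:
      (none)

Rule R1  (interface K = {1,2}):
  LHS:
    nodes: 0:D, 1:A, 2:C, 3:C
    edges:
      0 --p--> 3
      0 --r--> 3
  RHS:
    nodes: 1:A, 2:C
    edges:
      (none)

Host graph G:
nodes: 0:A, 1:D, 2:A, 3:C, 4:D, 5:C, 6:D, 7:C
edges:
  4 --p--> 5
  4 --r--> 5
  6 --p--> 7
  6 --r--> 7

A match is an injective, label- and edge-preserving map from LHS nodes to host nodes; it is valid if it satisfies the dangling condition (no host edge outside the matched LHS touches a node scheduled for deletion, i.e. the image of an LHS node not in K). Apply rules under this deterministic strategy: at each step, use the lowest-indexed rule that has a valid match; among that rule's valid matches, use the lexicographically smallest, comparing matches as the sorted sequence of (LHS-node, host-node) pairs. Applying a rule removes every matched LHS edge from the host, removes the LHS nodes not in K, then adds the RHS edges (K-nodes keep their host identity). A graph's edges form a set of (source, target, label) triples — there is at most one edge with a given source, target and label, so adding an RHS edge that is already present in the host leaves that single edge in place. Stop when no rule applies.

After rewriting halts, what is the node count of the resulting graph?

Answer: 4

Derivation:
start.  V:8 E:4  edges: 4-p->5 4-r->5 6-p->7 6-r->7
1. fire R1 via {0↦4, 1↦0, 2↦3, 3↦5}  →  V:6 E:2  edges: 6-p->7 6-r->7
2. fire R1 via {0↦6, 1↦0, 2↦3, 3↦7}  →  V:4 E:0  edges: ∅
normal form: no rule applies after step 2
NF nodes: {0:A, 1:D, 2:A, 3:C}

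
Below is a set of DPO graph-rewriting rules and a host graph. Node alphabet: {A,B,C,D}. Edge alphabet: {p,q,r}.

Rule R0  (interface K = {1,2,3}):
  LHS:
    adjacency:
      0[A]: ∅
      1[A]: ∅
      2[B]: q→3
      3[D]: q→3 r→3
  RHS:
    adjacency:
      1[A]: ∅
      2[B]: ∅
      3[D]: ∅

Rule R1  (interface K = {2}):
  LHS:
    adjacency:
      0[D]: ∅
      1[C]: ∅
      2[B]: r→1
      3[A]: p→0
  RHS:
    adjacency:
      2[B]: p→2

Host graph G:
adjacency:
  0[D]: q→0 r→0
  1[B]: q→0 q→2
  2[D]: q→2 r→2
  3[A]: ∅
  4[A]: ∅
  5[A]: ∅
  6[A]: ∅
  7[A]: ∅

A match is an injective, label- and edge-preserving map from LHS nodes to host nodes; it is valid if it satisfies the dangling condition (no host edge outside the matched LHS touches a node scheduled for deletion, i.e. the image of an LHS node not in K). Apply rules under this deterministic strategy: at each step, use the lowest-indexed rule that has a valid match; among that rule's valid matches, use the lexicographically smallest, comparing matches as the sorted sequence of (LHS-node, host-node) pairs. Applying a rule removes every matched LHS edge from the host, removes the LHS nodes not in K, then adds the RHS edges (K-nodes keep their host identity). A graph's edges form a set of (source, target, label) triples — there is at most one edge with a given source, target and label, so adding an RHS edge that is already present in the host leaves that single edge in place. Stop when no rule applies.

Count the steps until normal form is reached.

Answer: 2

Steps:
start.  V:8 E:6  edges: 0-q->0 0-r->0 1-q->0 1-q->2 2-q->2 2-r->2
1. fire R0 via {0↦3, 1↦4, 2↦1, 3↦0}  →  V:7 E:3  edges: 1-q->2 2-q->2 2-r->2
2. fire R0 via {0↦4, 1↦5, 2↦1, 3↦2}  →  V:6 E:0  edges: ∅
final graph: no rule applies after step 2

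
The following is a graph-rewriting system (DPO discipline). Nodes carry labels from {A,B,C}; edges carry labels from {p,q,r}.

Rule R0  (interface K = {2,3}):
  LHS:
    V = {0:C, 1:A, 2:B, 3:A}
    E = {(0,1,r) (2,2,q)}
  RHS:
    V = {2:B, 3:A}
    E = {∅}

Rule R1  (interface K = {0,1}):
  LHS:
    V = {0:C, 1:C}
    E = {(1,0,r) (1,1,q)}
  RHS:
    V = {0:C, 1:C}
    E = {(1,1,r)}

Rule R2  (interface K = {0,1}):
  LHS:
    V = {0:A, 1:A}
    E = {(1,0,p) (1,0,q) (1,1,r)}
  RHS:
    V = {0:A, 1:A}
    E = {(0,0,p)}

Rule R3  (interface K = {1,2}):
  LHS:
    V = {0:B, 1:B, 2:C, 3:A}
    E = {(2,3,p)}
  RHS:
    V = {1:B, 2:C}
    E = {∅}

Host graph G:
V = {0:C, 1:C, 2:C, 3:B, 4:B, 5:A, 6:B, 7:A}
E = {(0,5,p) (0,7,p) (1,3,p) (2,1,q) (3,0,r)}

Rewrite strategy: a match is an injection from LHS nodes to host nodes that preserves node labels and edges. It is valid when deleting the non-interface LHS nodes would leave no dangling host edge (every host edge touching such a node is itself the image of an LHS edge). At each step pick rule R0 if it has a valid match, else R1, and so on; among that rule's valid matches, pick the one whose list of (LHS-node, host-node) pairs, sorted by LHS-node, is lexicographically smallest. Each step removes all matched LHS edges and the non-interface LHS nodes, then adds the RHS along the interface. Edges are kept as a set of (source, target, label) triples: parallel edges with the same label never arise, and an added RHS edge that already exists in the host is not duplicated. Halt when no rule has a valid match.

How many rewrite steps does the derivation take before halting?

Answer: 2

Steps:
start.  V:8 E:5  edges: 0-p->5 0-p->7 1-p->3 2-q->1 3-r->0
1. fire R3 via {0↦4, 1↦3, 2↦0, 3↦5}  →  V:6 E:4  edges: 0-p->7 1-p->3 2-q->1 3-r->0
2. fire R3 via {0↦6, 1↦3, 2↦0, 3↦7}  →  V:4 E:3  edges: 1-p->3 2-q->1 3-r->0
halt: no rule applies after step 2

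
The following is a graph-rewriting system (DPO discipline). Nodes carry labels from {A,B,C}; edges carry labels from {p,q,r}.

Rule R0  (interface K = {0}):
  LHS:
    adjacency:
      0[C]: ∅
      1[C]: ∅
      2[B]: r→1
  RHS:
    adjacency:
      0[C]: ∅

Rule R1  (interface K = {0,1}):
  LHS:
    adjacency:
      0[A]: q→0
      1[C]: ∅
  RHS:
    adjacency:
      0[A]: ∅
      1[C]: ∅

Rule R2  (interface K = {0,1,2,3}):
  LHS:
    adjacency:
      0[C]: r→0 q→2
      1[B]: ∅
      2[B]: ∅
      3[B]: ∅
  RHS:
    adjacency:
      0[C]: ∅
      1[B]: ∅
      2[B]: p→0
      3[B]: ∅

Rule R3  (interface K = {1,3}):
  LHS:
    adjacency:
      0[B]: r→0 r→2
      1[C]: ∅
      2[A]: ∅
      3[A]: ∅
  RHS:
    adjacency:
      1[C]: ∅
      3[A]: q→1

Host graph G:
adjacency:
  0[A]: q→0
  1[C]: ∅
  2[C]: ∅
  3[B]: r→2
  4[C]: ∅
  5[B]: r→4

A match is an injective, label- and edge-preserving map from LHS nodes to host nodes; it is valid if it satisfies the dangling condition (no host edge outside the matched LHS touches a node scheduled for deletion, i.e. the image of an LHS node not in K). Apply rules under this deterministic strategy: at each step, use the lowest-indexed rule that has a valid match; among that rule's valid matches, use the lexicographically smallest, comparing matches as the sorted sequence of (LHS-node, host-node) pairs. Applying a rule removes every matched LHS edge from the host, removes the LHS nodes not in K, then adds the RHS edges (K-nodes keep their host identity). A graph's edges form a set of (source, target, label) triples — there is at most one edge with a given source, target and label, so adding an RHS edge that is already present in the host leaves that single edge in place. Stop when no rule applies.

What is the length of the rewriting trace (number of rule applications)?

start.  V:6 E:3  edges: 0-q->0 3-r->2 5-r->4
1. fire R0 via {0↦1, 1↦2, 2↦3}  →  V:4 E:2  edges: 0-q->0 5-r->4
2. fire R0 via {0↦1, 1↦4, 2↦5}  →  V:2 E:1  edges: 0-q->0
3. fire R1 via {0↦0, 1↦1}  →  V:2 E:0  edges: ∅
halt: no rule applies after step 3

Answer: 3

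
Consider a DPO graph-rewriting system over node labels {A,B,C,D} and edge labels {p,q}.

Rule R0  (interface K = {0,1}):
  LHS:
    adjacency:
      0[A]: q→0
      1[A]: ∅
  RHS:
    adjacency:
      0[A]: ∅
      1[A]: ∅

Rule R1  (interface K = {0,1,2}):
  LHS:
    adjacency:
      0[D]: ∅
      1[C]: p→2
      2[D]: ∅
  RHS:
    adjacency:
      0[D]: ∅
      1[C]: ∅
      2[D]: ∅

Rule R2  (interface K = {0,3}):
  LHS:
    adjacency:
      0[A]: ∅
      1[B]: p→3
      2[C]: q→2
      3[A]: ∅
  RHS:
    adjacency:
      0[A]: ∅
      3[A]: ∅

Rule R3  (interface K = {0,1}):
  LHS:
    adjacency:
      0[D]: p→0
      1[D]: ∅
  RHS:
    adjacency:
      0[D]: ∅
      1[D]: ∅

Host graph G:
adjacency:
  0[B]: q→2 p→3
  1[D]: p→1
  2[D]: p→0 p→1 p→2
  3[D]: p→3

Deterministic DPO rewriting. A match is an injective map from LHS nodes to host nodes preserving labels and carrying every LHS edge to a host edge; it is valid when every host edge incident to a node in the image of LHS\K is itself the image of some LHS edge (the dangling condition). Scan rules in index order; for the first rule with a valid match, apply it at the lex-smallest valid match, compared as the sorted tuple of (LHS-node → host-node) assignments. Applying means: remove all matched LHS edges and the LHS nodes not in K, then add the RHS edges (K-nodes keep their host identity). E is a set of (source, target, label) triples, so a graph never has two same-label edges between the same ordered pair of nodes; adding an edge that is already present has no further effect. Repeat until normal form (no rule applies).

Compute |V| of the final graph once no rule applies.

[0] host  ⇒  4 nodes, 7 edges  {0-q->2 0-p->3 1-p->1 2-p->0 2-p->1 2-p->2 3-p->3}
[1] R3 @ {0↦1, 1↦2}  ⇒  4 nodes, 6 edges  {0-q->2 0-p->3 2-p->0 2-p->1 2-p->2 3-p->3}
[2] R3 @ {0↦2, 1↦1}  ⇒  4 nodes, 5 edges  {0-q->2 0-p->3 2-p->0 2-p->1 3-p->3}
[3] R3 @ {0↦3, 1↦1}  ⇒  4 nodes, 4 edges  {0-q->2 0-p->3 2-p->0 2-p->1}
final graph: no rule applies after step 3
NF nodes: {0:B, 1:D, 2:D, 3:D}

Answer: 4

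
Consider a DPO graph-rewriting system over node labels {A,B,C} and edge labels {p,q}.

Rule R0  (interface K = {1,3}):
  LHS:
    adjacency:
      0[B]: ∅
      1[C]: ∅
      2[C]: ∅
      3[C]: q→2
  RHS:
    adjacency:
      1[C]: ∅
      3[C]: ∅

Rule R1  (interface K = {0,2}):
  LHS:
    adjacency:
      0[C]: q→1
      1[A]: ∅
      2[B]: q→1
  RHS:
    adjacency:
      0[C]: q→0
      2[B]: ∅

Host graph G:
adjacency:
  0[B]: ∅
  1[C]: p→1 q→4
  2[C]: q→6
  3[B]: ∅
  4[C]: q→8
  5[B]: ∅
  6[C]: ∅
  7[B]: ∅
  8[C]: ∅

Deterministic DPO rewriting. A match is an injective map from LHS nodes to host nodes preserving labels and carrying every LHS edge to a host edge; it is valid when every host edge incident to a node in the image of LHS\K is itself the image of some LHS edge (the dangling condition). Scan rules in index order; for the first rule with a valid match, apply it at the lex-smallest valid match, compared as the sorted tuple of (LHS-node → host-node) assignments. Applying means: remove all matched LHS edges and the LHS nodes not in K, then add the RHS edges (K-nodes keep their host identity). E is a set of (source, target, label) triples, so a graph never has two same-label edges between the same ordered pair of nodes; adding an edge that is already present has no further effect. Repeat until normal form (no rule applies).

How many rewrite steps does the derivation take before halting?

start.  V:9 E:4  edges: 1-p->1 1-q->4 2-q->6 4-q->8
1. fire R0 via {0↦0, 1↦1, 2↦6, 3↦2}  →  V:7 E:3  edges: 1-p->1 1-q->4 4-q->8
2. fire R0 via {0↦3, 1↦1, 2↦8, 3↦4}  →  V:5 E:2  edges: 1-p->1 1-q->4
3. fire R0 via {0↦5, 1↦2, 2↦4, 3↦1}  →  V:3 E:1  edges: 1-p->1
halt: no rule applies after step 3

Answer: 3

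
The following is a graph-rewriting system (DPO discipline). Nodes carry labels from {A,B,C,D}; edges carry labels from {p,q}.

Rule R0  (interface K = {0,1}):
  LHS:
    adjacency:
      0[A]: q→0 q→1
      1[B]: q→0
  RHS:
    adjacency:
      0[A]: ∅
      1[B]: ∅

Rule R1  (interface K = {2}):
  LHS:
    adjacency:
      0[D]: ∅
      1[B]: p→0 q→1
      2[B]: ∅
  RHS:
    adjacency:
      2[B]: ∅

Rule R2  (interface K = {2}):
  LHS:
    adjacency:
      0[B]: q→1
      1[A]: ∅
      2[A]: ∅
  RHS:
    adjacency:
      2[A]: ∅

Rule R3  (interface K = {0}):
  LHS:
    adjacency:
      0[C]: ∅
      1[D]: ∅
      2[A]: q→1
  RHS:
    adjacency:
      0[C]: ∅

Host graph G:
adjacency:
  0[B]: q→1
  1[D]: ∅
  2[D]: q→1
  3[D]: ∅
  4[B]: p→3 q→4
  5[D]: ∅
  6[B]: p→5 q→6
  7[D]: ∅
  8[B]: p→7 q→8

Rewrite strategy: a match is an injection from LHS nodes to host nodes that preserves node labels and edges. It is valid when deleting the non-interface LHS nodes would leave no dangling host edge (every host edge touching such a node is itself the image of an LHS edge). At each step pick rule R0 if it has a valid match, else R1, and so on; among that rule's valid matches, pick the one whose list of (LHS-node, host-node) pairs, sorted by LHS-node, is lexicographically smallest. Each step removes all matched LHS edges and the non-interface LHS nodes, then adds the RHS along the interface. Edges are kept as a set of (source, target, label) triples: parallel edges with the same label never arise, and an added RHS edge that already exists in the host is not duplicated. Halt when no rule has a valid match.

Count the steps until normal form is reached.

Answer: 3

Derivation:
[0] host  ⇒  9 nodes, 8 edges  {0-q->1 2-q->1 4-p->3 4-q->4 6-p->5 6-q->6 8-p->7 8-q->8}
[1] R1 @ {0↦3, 1↦4, 2↦0}  ⇒  7 nodes, 6 edges  {0-q->1 2-q->1 6-p->5 6-q->6 8-p->7 8-q->8}
[2] R1 @ {0↦5, 1↦6, 2↦0}  ⇒  5 nodes, 4 edges  {0-q->1 2-q->1 8-p->7 8-q->8}
[3] R1 @ {0↦7, 1↦8, 2↦0}  ⇒  3 nodes, 2 edges  {0-q->1 2-q->1}
halt: no rule applies after step 3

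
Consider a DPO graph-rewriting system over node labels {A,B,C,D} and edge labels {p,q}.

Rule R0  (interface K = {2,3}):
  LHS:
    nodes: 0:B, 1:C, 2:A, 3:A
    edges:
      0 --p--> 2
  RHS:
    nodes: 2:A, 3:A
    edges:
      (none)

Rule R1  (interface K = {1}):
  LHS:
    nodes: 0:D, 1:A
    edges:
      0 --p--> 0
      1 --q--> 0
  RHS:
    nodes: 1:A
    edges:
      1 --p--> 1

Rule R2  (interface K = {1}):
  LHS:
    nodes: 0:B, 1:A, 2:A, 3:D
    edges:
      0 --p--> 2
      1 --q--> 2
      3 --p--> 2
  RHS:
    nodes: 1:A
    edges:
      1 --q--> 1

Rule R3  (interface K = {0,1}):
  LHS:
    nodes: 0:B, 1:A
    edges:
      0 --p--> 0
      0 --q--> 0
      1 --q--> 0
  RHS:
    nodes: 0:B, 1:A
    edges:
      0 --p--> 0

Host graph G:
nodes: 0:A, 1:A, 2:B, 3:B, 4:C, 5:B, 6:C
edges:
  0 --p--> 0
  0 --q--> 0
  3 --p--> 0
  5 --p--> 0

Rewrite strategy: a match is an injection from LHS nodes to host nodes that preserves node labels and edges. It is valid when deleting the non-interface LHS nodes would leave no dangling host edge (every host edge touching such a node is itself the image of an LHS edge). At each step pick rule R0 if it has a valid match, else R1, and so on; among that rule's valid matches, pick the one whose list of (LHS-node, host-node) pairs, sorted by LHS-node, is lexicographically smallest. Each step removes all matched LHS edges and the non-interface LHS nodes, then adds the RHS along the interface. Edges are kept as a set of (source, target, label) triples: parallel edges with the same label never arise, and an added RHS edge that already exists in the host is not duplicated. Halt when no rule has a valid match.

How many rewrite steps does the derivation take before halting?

[0] host  ⇒  7 nodes, 4 edges  {0-p->0 0-q->0 3-p->0 5-p->0}
[1] R0 @ {0↦3, 1↦4, 2↦0, 3↦1}  ⇒  5 nodes, 3 edges  {0-p->0 0-q->0 5-p->0}
[2] R0 @ {0↦5, 1↦6, 2↦0, 3↦1}  ⇒  3 nodes, 2 edges  {0-p->0 0-q->0}
final graph: no rule applies after step 2

Answer: 2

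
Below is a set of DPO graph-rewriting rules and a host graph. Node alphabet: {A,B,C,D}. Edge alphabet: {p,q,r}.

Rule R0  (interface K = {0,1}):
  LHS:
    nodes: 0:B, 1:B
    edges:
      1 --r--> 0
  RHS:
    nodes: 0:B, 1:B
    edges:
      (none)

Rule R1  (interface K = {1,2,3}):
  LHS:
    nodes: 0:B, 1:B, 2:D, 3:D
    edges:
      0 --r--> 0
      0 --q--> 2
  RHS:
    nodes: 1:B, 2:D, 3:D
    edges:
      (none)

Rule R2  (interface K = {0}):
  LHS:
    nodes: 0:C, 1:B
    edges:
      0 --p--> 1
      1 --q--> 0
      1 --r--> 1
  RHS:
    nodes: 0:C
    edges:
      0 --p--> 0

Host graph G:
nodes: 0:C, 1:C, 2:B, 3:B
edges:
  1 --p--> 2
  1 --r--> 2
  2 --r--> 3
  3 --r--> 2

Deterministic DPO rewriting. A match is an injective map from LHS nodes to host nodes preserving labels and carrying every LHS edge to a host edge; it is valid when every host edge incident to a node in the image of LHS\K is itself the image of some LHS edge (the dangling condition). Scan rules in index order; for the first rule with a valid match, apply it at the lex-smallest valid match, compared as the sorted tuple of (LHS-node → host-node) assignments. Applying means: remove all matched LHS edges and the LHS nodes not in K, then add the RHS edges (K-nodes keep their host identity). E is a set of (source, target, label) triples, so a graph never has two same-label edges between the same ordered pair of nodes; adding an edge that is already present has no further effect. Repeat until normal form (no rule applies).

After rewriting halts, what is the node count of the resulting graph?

Answer: 4

Rewrite trace:
initial: |V|=4 |E|=4  E = 1-p->2 1-r->2 2-r->3 3-r->2
step 1: apply R0 at {0↦2, 1↦3}  → |V|=4 |E|=3  E = 1-p->2 1-r->2 2-r->3
step 2: apply R0 at {0↦3, 1↦2}  → |V|=4 |E|=2  E = 1-p->2 1-r->2
halt: no rule applies after step 2
NF nodes: {0:C, 1:C, 2:B, 3:B}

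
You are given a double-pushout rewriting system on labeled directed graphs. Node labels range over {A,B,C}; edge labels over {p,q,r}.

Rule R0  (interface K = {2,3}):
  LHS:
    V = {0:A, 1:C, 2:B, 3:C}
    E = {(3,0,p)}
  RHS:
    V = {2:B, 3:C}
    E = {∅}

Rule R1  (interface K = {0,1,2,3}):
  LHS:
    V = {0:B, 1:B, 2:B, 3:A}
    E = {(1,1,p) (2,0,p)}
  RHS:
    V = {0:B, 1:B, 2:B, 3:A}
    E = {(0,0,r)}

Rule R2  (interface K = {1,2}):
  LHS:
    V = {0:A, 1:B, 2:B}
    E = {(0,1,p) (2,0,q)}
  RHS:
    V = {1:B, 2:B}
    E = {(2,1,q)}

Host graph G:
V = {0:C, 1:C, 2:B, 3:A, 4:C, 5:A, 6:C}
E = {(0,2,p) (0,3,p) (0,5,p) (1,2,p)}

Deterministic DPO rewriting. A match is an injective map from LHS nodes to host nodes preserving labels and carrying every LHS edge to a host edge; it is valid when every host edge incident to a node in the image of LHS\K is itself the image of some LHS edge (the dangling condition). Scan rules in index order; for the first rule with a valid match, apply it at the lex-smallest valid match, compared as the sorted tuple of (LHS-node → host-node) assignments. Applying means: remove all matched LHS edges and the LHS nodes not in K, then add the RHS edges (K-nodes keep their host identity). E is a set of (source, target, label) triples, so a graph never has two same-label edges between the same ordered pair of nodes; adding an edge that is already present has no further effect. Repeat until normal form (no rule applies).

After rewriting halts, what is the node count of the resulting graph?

[0] host  ⇒  7 nodes, 4 edges  {0-p->2 0-p->3 0-p->5 1-p->2}
[1] R0 @ {0↦3, 1↦4, 2↦2, 3↦0}  ⇒  5 nodes, 3 edges  {0-p->2 0-p->5 1-p->2}
[2] R0 @ {0↦5, 1↦6, 2↦2, 3↦0}  ⇒  3 nodes, 2 edges  {0-p->2 1-p->2}
normal form: no rule applies after step 2
NF nodes: {0:C, 1:C, 2:B}

Answer: 3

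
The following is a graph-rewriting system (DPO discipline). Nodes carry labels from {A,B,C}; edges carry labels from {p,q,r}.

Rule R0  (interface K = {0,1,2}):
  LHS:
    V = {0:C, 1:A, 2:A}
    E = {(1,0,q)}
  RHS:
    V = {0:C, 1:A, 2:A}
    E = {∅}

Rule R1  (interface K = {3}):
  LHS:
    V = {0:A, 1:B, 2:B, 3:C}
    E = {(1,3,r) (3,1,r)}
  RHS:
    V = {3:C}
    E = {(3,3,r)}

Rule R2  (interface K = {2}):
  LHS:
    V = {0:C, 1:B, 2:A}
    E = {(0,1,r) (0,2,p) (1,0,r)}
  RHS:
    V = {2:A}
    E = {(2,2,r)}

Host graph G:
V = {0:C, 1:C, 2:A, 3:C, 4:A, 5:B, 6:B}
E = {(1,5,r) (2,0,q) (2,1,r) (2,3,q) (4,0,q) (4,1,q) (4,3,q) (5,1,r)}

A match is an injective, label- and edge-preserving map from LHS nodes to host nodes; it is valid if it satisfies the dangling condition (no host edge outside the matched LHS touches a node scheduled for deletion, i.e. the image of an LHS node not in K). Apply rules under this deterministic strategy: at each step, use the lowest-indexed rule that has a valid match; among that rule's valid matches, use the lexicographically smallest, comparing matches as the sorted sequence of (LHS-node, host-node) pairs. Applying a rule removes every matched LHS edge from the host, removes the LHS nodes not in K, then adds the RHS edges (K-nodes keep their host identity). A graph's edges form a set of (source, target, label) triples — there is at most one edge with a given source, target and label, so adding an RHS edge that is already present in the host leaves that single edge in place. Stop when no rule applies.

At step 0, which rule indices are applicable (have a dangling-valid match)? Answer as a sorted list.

R0: 5 valid matches — {0↦0, 1↦2, 2↦4}, {0↦0, 1↦4, 2↦2}, {0↦1, 1↦4, 2↦2} (+2 more)
R1: no valid match — 2 raw matches, all fail dangling condition
R2: no valid match — LHS pattern not found

Answer: [R0]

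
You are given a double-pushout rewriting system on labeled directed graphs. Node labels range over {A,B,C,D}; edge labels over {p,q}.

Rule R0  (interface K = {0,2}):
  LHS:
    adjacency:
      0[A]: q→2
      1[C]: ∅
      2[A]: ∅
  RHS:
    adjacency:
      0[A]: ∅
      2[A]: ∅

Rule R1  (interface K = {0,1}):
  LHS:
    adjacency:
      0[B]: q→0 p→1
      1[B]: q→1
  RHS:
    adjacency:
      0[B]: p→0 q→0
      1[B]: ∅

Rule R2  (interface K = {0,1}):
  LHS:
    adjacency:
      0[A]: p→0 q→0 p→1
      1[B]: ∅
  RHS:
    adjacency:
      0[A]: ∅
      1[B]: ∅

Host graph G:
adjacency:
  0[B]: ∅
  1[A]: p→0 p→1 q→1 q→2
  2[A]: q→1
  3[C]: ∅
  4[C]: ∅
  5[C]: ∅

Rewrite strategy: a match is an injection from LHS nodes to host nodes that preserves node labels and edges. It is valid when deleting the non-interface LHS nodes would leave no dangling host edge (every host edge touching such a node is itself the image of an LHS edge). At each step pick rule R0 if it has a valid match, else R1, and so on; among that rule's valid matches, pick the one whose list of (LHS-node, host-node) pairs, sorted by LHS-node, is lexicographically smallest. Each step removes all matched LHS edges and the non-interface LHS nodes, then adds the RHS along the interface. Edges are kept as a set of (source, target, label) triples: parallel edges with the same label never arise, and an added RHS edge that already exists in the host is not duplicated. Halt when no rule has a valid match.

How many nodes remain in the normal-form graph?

[0] host  ⇒  6 nodes, 5 edges  {1-p->0 1-p->1 1-q->1 1-q->2 2-q->1}
[1] R0 @ {0↦1, 1↦3, 2↦2}  ⇒  5 nodes, 4 edges  {1-p->0 1-p->1 1-q->1 2-q->1}
[2] R0 @ {0↦2, 1↦4, 2↦1}  ⇒  4 nodes, 3 edges  {1-p->0 1-p->1 1-q->1}
[3] R2 @ {0↦1, 1↦0}  ⇒  4 nodes, 0 edges  {∅}
final graph: no rule applies after step 3
NF nodes: {0:B, 1:A, 2:A, 5:C}

Answer: 4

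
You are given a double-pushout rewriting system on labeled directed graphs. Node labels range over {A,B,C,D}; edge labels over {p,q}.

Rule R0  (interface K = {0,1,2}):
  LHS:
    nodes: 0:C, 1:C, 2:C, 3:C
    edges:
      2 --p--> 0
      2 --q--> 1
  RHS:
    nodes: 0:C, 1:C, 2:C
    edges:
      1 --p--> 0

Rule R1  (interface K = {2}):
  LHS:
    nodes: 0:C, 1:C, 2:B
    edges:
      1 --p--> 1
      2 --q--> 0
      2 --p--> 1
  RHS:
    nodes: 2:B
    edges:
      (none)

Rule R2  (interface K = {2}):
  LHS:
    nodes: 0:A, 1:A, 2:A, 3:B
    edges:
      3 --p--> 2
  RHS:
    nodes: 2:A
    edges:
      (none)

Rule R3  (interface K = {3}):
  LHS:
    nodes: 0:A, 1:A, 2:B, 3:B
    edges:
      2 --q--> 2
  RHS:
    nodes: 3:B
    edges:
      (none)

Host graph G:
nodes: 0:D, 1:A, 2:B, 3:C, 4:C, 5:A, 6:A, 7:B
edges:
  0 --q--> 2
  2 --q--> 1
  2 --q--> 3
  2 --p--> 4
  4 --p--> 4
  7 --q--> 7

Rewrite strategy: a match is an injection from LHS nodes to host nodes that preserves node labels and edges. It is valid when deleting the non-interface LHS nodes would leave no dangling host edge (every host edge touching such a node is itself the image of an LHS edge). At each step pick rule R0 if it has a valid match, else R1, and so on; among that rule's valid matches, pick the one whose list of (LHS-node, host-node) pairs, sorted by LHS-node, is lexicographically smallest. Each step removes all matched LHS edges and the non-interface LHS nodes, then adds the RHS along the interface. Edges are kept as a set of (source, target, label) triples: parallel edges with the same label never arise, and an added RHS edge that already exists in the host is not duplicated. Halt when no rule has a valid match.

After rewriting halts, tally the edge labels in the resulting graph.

Answer: q:2

Rewrite trace:
initial: |V|=8 |E|=6  E = 0-q->2 2-q->1 2-q->3 2-p->4 4-p->4 7-q->7
step 1: apply R1 at {0↦3, 1↦4, 2↦2}  → |V|=6 |E|=3  E = 0-q->2 2-q->1 7-q->7
step 2: apply R3 at {0↦5, 1↦6, 2↦7, 3↦2}  → |V|=3 |E|=2  E = 0-q->2 2-q->1
normal form: no rule applies after step 2
NF edges: [(0, 2, 'q'), (2, 1, 'q')]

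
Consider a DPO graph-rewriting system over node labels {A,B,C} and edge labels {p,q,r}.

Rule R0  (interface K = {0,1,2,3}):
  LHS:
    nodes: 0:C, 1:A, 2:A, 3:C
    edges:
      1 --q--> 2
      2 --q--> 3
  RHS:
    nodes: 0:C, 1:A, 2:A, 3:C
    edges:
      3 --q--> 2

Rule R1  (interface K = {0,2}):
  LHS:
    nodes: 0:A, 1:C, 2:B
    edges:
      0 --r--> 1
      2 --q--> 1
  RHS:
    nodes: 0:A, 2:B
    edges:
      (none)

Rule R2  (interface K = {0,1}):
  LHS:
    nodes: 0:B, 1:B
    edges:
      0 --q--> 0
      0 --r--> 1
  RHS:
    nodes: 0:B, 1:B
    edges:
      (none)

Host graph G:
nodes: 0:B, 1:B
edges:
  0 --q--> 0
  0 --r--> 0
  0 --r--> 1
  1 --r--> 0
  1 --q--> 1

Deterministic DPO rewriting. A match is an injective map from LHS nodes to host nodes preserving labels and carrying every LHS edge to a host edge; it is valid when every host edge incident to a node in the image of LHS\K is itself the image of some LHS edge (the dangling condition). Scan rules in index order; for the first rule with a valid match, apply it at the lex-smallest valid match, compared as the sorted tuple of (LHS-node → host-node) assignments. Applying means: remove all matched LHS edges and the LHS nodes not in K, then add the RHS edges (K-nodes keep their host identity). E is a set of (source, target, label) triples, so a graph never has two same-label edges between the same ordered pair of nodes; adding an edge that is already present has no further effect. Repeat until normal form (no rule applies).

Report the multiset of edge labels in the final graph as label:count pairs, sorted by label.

Answer: r:1

Steps:
[0] host  ⇒  2 nodes, 5 edges  {0-q->0 0-r->0 0-r->1 1-r->0 1-q->1}
[1] R2 @ {0↦0, 1↦1}  ⇒  2 nodes, 3 edges  {0-r->0 1-r->0 1-q->1}
[2] R2 @ {0↦1, 1↦0}  ⇒  2 nodes, 1 edges  {0-r->0}
final graph: no rule applies after step 2
NF edges: [(0, 0, 'r')]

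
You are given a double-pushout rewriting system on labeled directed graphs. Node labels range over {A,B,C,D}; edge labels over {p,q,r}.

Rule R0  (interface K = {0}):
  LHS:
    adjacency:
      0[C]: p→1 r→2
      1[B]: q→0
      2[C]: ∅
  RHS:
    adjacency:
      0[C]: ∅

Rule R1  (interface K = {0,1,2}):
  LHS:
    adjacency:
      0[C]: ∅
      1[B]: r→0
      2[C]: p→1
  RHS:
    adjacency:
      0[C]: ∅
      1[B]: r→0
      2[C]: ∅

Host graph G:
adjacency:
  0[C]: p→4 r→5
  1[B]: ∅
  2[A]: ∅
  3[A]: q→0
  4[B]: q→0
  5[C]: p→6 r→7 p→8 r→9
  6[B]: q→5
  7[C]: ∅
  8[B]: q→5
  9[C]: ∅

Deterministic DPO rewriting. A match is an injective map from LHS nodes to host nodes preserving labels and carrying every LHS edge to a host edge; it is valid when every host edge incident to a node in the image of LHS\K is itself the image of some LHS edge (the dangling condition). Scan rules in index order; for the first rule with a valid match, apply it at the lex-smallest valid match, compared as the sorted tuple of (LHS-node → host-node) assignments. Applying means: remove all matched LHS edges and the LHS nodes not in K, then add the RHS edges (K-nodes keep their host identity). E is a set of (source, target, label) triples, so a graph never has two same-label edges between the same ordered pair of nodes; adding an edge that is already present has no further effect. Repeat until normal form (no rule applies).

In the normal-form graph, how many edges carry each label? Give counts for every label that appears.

Answer: q:1

Derivation:
initial: |V|=10 |E|=10  E = 0-p->4 0-r->5 3-q->0 4-q->0 5-p->6 5-r->7 5-p->8 5-r->9 6-q->5 8-q->5
step 1: apply R0 at {0↦5, 1↦6, 2↦7}  → |V|=8 |E|=7  E = 0-p->4 0-r->5 3-q->0 4-q->0 5-p->8 5-r->9 8-q->5
step 2: apply R0 at {0↦5, 1↦8, 2↦9}  → |V|=6 |E|=4  E = 0-p->4 0-r->5 3-q->0 4-q->0
step 3: apply R0 at {0↦0, 1↦4, 2↦5}  → |V|=4 |E|=1  E = 3-q->0
halt: no rule applies after step 3
NF edges: [(3, 0, 'q')]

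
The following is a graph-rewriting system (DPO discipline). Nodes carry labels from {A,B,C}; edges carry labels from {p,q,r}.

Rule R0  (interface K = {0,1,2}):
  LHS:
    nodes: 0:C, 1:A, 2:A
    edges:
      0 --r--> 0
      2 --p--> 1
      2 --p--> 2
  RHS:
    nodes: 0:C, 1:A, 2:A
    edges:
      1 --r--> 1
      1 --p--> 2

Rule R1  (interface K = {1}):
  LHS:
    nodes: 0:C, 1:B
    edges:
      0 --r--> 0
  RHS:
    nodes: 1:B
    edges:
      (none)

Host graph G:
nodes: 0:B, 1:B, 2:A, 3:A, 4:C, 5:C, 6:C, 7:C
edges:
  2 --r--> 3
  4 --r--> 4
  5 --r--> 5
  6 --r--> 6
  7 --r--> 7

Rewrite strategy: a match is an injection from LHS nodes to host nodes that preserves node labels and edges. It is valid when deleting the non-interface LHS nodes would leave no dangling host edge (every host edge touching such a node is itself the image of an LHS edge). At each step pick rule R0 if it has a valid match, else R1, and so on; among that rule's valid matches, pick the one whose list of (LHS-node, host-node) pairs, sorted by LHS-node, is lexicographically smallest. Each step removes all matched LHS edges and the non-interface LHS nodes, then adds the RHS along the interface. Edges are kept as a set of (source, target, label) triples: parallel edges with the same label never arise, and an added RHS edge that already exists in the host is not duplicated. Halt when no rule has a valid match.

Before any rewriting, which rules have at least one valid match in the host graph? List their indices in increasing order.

Answer: [R1]

Rewrite trace:
R0: no valid match — LHS pattern not found
R1: 8 valid matches — {0↦4, 1↦0}, {0↦4, 1↦1}, {0↦5, 1↦0} (+5 more)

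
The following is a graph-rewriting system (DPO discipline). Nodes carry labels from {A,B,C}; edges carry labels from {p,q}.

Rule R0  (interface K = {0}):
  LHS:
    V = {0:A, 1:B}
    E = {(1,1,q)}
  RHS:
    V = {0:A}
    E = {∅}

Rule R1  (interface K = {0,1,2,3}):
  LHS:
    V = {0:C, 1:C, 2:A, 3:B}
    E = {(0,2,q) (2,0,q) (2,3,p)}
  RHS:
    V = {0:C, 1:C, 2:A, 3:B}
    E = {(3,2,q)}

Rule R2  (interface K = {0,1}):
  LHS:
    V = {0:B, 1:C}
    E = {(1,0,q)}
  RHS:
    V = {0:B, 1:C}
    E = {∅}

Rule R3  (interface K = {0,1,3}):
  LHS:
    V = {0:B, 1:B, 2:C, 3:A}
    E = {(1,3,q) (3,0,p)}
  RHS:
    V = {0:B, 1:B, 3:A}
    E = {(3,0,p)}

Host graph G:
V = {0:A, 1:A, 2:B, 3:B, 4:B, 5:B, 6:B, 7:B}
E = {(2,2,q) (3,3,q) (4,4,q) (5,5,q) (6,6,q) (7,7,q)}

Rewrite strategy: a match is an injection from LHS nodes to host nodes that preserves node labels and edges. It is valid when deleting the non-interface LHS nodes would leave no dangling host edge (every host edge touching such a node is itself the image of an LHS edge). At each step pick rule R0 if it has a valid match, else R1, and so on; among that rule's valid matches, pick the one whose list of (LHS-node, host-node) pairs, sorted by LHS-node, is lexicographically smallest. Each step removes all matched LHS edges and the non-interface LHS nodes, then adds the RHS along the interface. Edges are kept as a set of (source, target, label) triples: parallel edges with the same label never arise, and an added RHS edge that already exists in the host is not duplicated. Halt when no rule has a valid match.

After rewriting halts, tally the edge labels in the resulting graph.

start.  V:8 E:6  edges: 2-q->2 3-q->3 4-q->4 5-q->5 6-q->6 7-q->7
1. fire R0 via {0↦0, 1↦2}  →  V:7 E:5  edges: 3-q->3 4-q->4 5-q->5 6-q->6 7-q->7
2. fire R0 via {0↦0, 1↦3}  →  V:6 E:4  edges: 4-q->4 5-q->5 6-q->6 7-q->7
3. fire R0 via {0↦0, 1↦4}  →  V:5 E:3  edges: 5-q->5 6-q->6 7-q->7
4. fire R0 via {0↦0, 1↦5}  →  V:4 E:2  edges: 6-q->6 7-q->7
5. fire R0 via {0↦0, 1↦6}  →  V:3 E:1  edges: 7-q->7
6. fire R0 via {0↦0, 1↦7}  →  V:2 E:0  edges: ∅
final graph: no rule applies after step 6
NF edges: []

Answer: (no edges)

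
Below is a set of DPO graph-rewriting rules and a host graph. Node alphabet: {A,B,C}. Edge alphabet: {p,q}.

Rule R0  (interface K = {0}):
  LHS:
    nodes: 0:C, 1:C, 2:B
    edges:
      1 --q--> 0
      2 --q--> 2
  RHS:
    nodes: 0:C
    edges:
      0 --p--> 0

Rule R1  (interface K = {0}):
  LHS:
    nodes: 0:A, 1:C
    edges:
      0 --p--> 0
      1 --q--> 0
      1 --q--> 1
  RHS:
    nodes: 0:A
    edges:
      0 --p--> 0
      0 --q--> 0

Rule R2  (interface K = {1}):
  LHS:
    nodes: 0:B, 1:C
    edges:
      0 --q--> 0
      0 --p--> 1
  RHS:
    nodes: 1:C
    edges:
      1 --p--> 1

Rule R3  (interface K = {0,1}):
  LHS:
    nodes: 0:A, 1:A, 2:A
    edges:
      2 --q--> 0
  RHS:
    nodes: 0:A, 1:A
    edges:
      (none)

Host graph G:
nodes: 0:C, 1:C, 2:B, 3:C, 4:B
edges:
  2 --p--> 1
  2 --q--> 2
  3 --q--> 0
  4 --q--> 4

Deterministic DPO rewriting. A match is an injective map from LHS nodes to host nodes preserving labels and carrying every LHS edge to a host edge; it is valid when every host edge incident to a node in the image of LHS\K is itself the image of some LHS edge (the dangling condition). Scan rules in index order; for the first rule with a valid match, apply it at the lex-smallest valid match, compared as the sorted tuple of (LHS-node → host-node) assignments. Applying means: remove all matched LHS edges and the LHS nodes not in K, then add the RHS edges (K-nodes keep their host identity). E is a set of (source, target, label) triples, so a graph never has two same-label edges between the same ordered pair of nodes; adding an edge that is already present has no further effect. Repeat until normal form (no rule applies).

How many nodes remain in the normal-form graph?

initial: |V|=5 |E|=4  E = 2-p->1 2-q->2 3-q->0 4-q->4
step 1: apply R0 at {0↦0, 1↦3, 2↦4}  → |V|=3 |E|=3  E = 0-p->0 2-p->1 2-q->2
step 2: apply R2 at {0↦2, 1↦1}  → |V|=2 |E|=2  E = 0-p->0 1-p->1
halt: no rule applies after step 2
NF nodes: {0:C, 1:C}

Answer: 2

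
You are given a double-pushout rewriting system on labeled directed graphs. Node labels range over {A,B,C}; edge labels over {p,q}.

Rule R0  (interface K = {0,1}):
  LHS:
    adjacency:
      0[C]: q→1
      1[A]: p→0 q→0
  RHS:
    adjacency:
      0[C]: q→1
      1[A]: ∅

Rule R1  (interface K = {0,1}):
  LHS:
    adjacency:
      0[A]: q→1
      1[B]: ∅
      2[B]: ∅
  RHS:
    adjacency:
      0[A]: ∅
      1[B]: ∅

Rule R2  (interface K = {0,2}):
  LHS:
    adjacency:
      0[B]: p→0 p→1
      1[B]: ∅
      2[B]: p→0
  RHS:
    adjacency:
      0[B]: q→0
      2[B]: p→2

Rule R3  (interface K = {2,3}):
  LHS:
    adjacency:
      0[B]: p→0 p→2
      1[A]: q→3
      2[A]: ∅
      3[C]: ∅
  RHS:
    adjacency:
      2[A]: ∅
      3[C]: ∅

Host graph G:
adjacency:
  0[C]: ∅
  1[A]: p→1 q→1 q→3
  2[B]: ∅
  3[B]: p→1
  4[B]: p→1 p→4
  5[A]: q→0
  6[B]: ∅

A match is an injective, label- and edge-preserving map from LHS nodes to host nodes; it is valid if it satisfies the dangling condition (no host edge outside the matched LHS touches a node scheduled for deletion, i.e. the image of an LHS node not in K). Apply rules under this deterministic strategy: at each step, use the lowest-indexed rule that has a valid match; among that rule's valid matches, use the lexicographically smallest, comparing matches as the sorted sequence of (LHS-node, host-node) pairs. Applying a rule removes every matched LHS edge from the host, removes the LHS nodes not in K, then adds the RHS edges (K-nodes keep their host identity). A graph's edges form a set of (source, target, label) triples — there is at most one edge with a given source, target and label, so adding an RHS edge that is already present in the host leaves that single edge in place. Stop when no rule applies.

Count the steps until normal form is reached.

Answer: 2

Steps:
[0] host  ⇒  7 nodes, 7 edges  {1-p->1 1-q->1 1-q->3 3-p->1 4-p->1 4-p->4 5-q->0}
[1] R1 @ {0↦1, 1↦3, 2↦2}  ⇒  6 nodes, 6 edges  {1-p->1 1-q->1 3-p->1 4-p->1 4-p->4 5-q->0}
[2] R3 @ {0↦4, 1↦5, 2↦1, 3↦0}  ⇒  4 nodes, 3 edges  {1-p->1 1-q->1 3-p->1}
normal form: no rule applies after step 2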